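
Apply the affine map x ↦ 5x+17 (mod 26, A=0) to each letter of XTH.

CIA

X(23): 5·23+17=132≡2 → C
T(19): 5·19+17=112≡8 → I
H(7): 5·7+17=52≡0 → A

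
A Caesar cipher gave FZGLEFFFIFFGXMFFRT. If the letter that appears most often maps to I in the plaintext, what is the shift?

23

The most frequent ciphertext letter is F (appears 8 times).
F is position 5; I is position 8.
Shift = -3≡23.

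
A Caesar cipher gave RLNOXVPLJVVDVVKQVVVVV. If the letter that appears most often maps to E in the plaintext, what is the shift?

The most frequent ciphertext letter is V (appears 10 times).
V is position 21; E is position 4.
Shift = 17.

17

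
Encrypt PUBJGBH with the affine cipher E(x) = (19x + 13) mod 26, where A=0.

MDGCXGQ

P(15): 19·15+13=298≡12 → M
U(20): 19·20+13=393≡3 → D
B(1): 19·1+13=32≡6 → G
J(9): 19·9+13=184≡2 → C
G(6): 19·6+13=127≡23 → X
B(1): 19·1+13=32≡6 → G
H(7): 19·7+13=146≡16 → Q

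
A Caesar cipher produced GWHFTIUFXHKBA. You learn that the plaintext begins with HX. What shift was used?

From the crib: G(6)−H(7)=-1≡25, so the shift is 25.

25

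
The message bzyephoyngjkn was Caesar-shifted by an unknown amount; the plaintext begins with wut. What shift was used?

5

From the crib: b(1)−w(22)=-21≡5, so the shift is 5.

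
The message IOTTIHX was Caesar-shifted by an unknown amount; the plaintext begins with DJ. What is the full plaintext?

DJOODCS

From the crib: I(8)−D(3)=5, so the shift is 5.
Subtract 5 from each ciphertext letter:
I(8): 8−5=3 → D
O(14): 14−5=9 → J
T(19): 19−5=14 → O
T(19): 19−5=14 → O
I(8): 8−5=3 → D
H(7): 7−5=2 → C
X(23): 23−5=18 → S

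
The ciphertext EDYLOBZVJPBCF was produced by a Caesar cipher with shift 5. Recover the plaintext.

E(4): 4−5=-1≡25 → Z
D(3): 3−5=-2≡24 → Y
Y(24): 24−5=19 → T
L(11): 11−5=6 → G
O(14): 14−5=9 → J
B(1): 1−5=-4≡22 → W
Z(25): 25−5=20 → U
V(21): 21−5=16 → Q
J(9): 9−5=4 → E
P(15): 15−5=10 → K
B(1): 1−5=-4≡22 → W
C(2): 2−5=-3≡23 → X
F(5): 5−5=0 → A

ZYTGJWUQEKWXA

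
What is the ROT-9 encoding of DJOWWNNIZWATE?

MSXFFWWRIFJCN

D(3): 3+9=12 → M
J(9): 9+9=18 → S
O(14): 14+9=23 → X
W(22): 22+9=31≡5 → F
W(22): 22+9=31≡5 → F
N(13): 13+9=22 → W
N(13): 13+9=22 → W
I(8): 8+9=17 → R
Z(25): 25+9=34≡8 → I
W(22): 22+9=31≡5 → F
A(0): 0+9=9 → J
T(19): 19+9=28≡2 → C
E(4): 4+9=13 → N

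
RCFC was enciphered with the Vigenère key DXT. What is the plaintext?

Repeat the key across the ciphertext: DXTD
R(17)−D(3): 14 → O
C(2)−X(23): -21≡5 → F
F(5)−T(19): -14≡12 → M
C(2)−D(3): -1≡25 → Z

OFMZ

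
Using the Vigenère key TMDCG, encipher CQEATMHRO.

Repeat the key across the message: TMDCGTMDC
C(2)+T(19): 21 → V
Q(16)+M(12): 28≡2 → C
E(4)+D(3): 7 → H
A(0)+C(2): 2 → C
T(19)+G(6): 25 → Z
M(12)+T(19): 31≡5 → F
H(7)+M(12): 19 → T
R(17)+D(3): 20 → U
O(14)+C(2): 16 → Q

VCHCZFTUQ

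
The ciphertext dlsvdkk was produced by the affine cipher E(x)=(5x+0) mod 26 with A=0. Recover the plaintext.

The inverse of 5 mod 26 is 21, since 5·21=105≡1. Apply D(y)=21·(y−0) mod 26:
d(3): 21·(3−0)=63≡11 → l
l(11): 21·(11−0)=231≡23 → x
s(18): 21·(18−0)=378≡14 → o
v(21): 21·(21−0)=441≡25 → z
d(3): 21·(3−0)=63≡11 → l
k(10): 21·(10−0)=210≡2 → c
k(10): 21·(10−0)=210≡2 → c

lxozlcc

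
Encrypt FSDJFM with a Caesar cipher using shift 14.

TGRXTA

F(5): 5+14=19 → T
S(18): 18+14=32≡6 → G
D(3): 3+14=17 → R
J(9): 9+14=23 → X
F(5): 5+14=19 → T
M(12): 12+14=26≡0 → A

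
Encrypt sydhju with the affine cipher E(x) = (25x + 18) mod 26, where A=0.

aupljy

s(18): 25·18+18=468≡0 → a
y(24): 25·24+18=618≡20 → u
d(3): 25·3+18=93≡15 → p
h(7): 25·7+18=193≡11 → l
j(9): 25·9+18=243≡9 → j
u(20): 25·20+18=518≡24 → y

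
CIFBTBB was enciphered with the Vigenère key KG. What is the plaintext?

SCVVJVR

Repeat the key across the ciphertext: KGKGKGK
C(2)−K(10): -8≡18 → S
I(8)−G(6): 2 → C
F(5)−K(10): -5≡21 → V
B(1)−G(6): -5≡21 → V
T(19)−K(10): 9 → J
B(1)−G(6): -5≡21 → V
B(1)−K(10): -9≡17 → R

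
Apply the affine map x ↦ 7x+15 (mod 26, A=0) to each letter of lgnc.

ofcd

l(11): 7·11+15=92≡14 → o
g(6): 7·6+15=57≡5 → f
n(13): 7·13+15=106≡2 → c
c(2): 7·2+15=29≡3 → d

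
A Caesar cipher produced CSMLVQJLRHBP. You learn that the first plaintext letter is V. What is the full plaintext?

VLFEOJCEKAUI

From the crib: C(2)−V(21)=-19≡7, so the shift is 7.
Subtract 7 from each ciphertext letter:
C(2): 2−7=-5≡21 → V
S(18): 18−7=11 → L
M(12): 12−7=5 → F
L(11): 11−7=4 → E
V(21): 21−7=14 → O
Q(16): 16−7=9 → J
J(9): 9−7=2 → C
L(11): 11−7=4 → E
R(17): 17−7=10 → K
H(7): 7−7=0 → A
B(1): 1−7=-6≡20 → U
P(15): 15−7=8 → I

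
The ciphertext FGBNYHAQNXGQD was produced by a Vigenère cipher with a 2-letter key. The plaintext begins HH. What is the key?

Subtract each crib letter from the matching ciphertext letter (mod 26):
F(5)−H(7)=-2≡24 → Y
G(6)−H(7)=-1≡25 → Z

YZ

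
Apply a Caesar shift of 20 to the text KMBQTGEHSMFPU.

K(10): 10+20=30≡4 → E
M(12): 12+20=32≡6 → G
B(1): 1+20=21 → V
Q(16): 16+20=36≡10 → K
T(19): 19+20=39≡13 → N
G(6): 6+20=26≡0 → A
E(4): 4+20=24 → Y
H(7): 7+20=27≡1 → B
S(18): 18+20=38≡12 → M
M(12): 12+20=32≡6 → G
F(5): 5+20=25 → Z
P(15): 15+20=35≡9 → J
U(20): 20+20=40≡14 → O

EGVKNAYBMGZJO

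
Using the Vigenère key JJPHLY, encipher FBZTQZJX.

OKOABXSG

Repeat the key across the message: JJPHLYJJ
F(5)+J(9): 14 → O
B(1)+J(9): 10 → K
Z(25)+P(15): 40≡14 → O
T(19)+H(7): 26≡0 → A
Q(16)+L(11): 27≡1 → B
Z(25)+Y(24): 49≡23 → X
J(9)+J(9): 18 → S
X(23)+J(9): 32≡6 → G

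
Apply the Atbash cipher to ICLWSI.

RXODHR

I(8) → R(17)
C(2) → X(23)
L(11) → O(14)
W(22) → D(3)
S(18) → H(7)
I(8) → R(17)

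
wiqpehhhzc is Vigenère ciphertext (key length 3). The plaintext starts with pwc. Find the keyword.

hmo

Subtract each crib letter from the matching ciphertext letter (mod 26):
w(22)−p(15)=7 → h
i(8)−w(22)=-14≡12 → m
q(16)−c(2)=14 → o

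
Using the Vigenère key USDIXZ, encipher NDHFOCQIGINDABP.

Repeat the key across the message: USDIXZUSDIXZUSD
N(13)+U(20): 33≡7 → H
D(3)+S(18): 21 → V
H(7)+D(3): 10 → K
F(5)+I(8): 13 → N
O(14)+X(23): 37≡11 → L
C(2)+Z(25): 27≡1 → B
Q(16)+U(20): 36≡10 → K
I(8)+S(18): 26≡0 → A
G(6)+D(3): 9 → J
I(8)+I(8): 16 → Q
N(13)+X(23): 36≡10 → K
D(3)+Z(25): 28≡2 → C
A(0)+U(20): 20 → U
B(1)+S(18): 19 → T
P(15)+D(3): 18 → S

HVKNLBKAJQKCUTS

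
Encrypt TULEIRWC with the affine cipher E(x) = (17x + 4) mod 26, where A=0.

PGJUKHOM

T(19): 17·19+4=327≡15 → P
U(20): 17·20+4=344≡6 → G
L(11): 17·11+4=191≡9 → J
E(4): 17·4+4=72≡20 → U
I(8): 17·8+4=140≡10 → K
R(17): 17·17+4=293≡7 → H
W(22): 17·22+4=378≡14 → O
C(2): 17·2+4=38≡12 → M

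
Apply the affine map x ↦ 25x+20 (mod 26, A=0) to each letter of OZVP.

GVZF

O(14): 25·14+20=370≡6 → G
Z(25): 25·25+20=645≡21 → V
V(21): 25·21+20=545≡25 → Z
P(15): 25·15+20=395≡5 → F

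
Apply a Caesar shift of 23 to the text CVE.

ZSB

C(2): 2+23=25 → Z
V(21): 21+23=44≡18 → S
E(4): 4+23=27≡1 → B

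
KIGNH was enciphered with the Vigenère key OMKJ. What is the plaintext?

WWWET

Repeat the key across the ciphertext: OMKJO
K(10)−O(14): -4≡22 → W
I(8)−M(12): -4≡22 → W
G(6)−K(10): -4≡22 → W
N(13)−J(9): 4 → E
H(7)−O(14): -7≡19 → T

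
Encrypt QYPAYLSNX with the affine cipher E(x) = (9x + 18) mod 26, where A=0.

Q(16): 9·16+18=162≡6 → G
Y(24): 9·24+18=234≡0 → A
P(15): 9·15+18=153≡23 → X
A(0): 9·0+18=18 → S
Y(24): 9·24+18=234≡0 → A
L(11): 9·11+18=117≡13 → N
S(18): 9·18+18=180≡24 → Y
N(13): 9·13+18=135≡5 → F
X(23): 9·23+18=225≡17 → R

GAXSANYFR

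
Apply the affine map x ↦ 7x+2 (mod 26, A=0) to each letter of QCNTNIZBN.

KQPFPGVJP

Q(16): 7·16+2=114≡10 → K
C(2): 7·2+2=16 → Q
N(13): 7·13+2=93≡15 → P
T(19): 7·19+2=135≡5 → F
N(13): 7·13+2=93≡15 → P
I(8): 7·8+2=58≡6 → G
Z(25): 7·25+2=177≡21 → V
B(1): 7·1+2=9 → J
N(13): 7·13+2=93≡15 → P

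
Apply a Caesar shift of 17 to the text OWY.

FNP

O(14): 14+17=31≡5 → F
W(22): 22+17=39≡13 → N
Y(24): 24+17=41≡15 → P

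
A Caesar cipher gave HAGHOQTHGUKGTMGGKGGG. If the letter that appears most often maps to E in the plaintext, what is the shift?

The most frequent ciphertext letter is G (appears 8 times).
G is position 6; E is position 4.
Shift = 2.

2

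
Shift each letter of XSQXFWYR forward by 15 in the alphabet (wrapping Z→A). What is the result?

MHFMULNG

X(23): 23+15=38≡12 → M
S(18): 18+15=33≡7 → H
Q(16): 16+15=31≡5 → F
X(23): 23+15=38≡12 → M
F(5): 5+15=20 → U
W(22): 22+15=37≡11 → L
Y(24): 24+15=39≡13 → N
R(17): 17+15=32≡6 → G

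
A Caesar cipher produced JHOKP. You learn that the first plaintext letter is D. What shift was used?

From the crib: J(9)−D(3)=6, so the shift is 6.

6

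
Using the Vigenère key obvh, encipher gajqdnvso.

ubexroqzc

Repeat the key across the message: obvhobvho
g(6)+o(14): 20 → u
a(0)+b(1): 1 → b
j(9)+v(21): 30≡4 → e
q(16)+h(7): 23 → x
d(3)+o(14): 17 → r
n(13)+b(1): 14 → o
v(21)+v(21): 42≡16 → q
s(18)+h(7): 25 → z
o(14)+o(14): 28≡2 → c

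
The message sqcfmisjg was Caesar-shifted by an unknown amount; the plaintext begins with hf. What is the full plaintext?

hfrubxhyv

From the crib: s(18)−h(7)=11, so the shift is 11.
Subtract 11 from each ciphertext letter:
s(18): 18−11=7 → h
q(16): 16−11=5 → f
c(2): 2−11=-9≡17 → r
f(5): 5−11=-6≡20 → u
m(12): 12−11=1 → b
i(8): 8−11=-3≡23 → x
s(18): 18−11=7 → h
j(9): 9−11=-2≡24 → y
g(6): 6−11=-5≡21 → v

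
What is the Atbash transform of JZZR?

QAAI

J(9) → Q(16)
Z(25) → A(0)
Z(25) → A(0)
R(17) → I(8)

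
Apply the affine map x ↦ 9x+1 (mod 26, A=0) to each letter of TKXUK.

QNAZN

T(19): 9·19+1=172≡16 → Q
K(10): 9·10+1=91≡13 → N
X(23): 9·23+1=208≡0 → A
U(20): 9·20+1=181≡25 → Z
K(10): 9·10+1=91≡13 → N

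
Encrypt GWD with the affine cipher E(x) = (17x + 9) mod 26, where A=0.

G(6): 17·6+9=111≡7 → H
W(22): 17·22+9=383≡19 → T
D(3): 17·3+9=60≡8 → I

HTI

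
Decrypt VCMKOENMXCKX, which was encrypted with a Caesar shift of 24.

XEOMQGPOZEMZ

V(21): 21−24=-3≡23 → X
C(2): 2−24=-22≡4 → E
M(12): 12−24=-12≡14 → O
K(10): 10−24=-14≡12 → M
O(14): 14−24=-10≡16 → Q
E(4): 4−24=-20≡6 → G
N(13): 13−24=-11≡15 → P
M(12): 12−24=-12≡14 → O
X(23): 23−24=-1≡25 → Z
C(2): 2−24=-22≡4 → E
K(10): 10−24=-14≡12 → M
X(23): 23−24=-1≡25 → Z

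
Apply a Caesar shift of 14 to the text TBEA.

T(19): 19+14=33≡7 → H
B(1): 1+14=15 → P
E(4): 4+14=18 → S
A(0): 0+14=14 → O

HPSO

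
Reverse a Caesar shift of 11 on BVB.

QKQ

B(1): 1−11=-10≡16 → Q
V(21): 21−11=10 → K
B(1): 1−11=-10≡16 → Q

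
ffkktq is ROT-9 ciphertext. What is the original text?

wwbbkh

f(5): 5−9=-4≡22 → w
f(5): 5−9=-4≡22 → w
k(10): 10−9=1 → b
k(10): 10−9=1 → b
t(19): 19−9=10 → k
q(16): 16−9=7 → h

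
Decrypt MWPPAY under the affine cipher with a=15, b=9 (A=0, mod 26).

VNQQPB

The inverse of 15 mod 26 is 7, since 15·7=105≡1. Apply D(y)=7·(y−9) mod 26:
M(12): 7·(12−9)=21 → V
W(22): 7·(22−9)=91≡13 → N
P(15): 7·(15−9)=42≡16 → Q
P(15): 7·(15−9)=42≡16 → Q
A(0): 7·(0−9)=-63≡15 → P
Y(24): 7·(24−9)=105≡1 → B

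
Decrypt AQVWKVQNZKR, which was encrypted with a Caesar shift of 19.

HXCDRCXUGRY

A(0): 0−19=-19≡7 → H
Q(16): 16−19=-3≡23 → X
V(21): 21−19=2 → C
W(22): 22−19=3 → D
K(10): 10−19=-9≡17 → R
V(21): 21−19=2 → C
Q(16): 16−19=-3≡23 → X
N(13): 13−19=-6≡20 → U
Z(25): 25−19=6 → G
K(10): 10−19=-9≡17 → R
R(17): 17−19=-2≡24 → Y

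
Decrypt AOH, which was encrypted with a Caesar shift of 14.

A(0): 0−14=-14≡12 → M
O(14): 14−14=0 → A
H(7): 7−14=-7≡19 → T

MAT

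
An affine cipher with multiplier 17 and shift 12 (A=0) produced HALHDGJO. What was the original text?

PKDPBSJU

The inverse of 17 mod 26 is 23, since 17·23=391≡1. Apply D(y)=23·(y−12) mod 26:
H(7): 23·(7−12)=-115≡15 → P
A(0): 23·(0−12)=-276≡10 → K
L(11): 23·(11−12)=-23≡3 → D
H(7): 23·(7−12)=-115≡15 → P
D(3): 23·(3−12)=-207≡1 → B
G(6): 23·(6−12)=-138≡18 → S
J(9): 23·(9−12)=-69≡9 → J
O(14): 23·(14−12)=46≡20 → U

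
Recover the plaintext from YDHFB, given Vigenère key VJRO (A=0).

DUQRG

Repeat the key across the ciphertext: VJROV
Y(24)−V(21): 3 → D
D(3)−J(9): -6≡20 → U
H(7)−R(17): -10≡16 → Q
F(5)−O(14): -9≡17 → R
B(1)−V(21): -20≡6 → G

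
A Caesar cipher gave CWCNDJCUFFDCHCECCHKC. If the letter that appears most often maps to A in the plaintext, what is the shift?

2

The most frequent ciphertext letter is C (appears 8 times).
C is position 2; A is position 0.
Shift = 2.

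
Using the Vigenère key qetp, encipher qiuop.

Repeat the key across the message: qetpq
q(16)+q(16): 32≡6 → g
i(8)+e(4): 12 → m
u(20)+t(19): 39≡13 → n
o(14)+p(15): 29≡3 → d
p(15)+q(16): 31≡5 → f

gmndf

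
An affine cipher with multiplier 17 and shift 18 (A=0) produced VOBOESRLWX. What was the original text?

The inverse of 17 mod 26 is 23, since 17·23=391≡1. Apply D(y)=23·(y−18) mod 26:
V(21): 23·(21−18)=69≡17 → R
O(14): 23·(14−18)=-92≡12 → M
B(1): 23·(1−18)=-391≡25 → Z
O(14): 23·(14−18)=-92≡12 → M
E(4): 23·(4−18)=-322≡16 → Q
S(18): 23·(18−18)=0 → A
R(17): 23·(17−18)=-23≡3 → D
L(11): 23·(11−18)=-161≡21 → V
W(22): 23·(22−18)=92≡14 → O
X(23): 23·(23−18)=115≡11 → L

RMZMQADVOL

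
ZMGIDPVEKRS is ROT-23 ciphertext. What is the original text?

CPJLGSYHNUV

Z(25): 25−23=2 → C
M(12): 12−23=-11≡15 → P
G(6): 6−23=-17≡9 → J
I(8): 8−23=-15≡11 → L
D(3): 3−23=-20≡6 → G
P(15): 15−23=-8≡18 → S
V(21): 21−23=-2≡24 → Y
E(4): 4−23=-19≡7 → H
K(10): 10−23=-13≡13 → N
R(17): 17−23=-6≡20 → U
S(18): 18−23=-5≡21 → V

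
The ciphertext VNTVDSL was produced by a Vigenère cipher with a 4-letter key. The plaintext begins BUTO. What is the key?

Subtract each crib letter from the matching ciphertext letter (mod 26):
V(21)−B(1)=20 → U
N(13)−U(20)=-7≡19 → T
T(19)−T(19)=0 → A
V(21)−O(14)=7 → H

UTAH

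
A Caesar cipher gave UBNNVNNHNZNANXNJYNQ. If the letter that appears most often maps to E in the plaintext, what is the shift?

The most frequent ciphertext letter is N (appears 9 times).
N is position 13; E is position 4.
Shift = 9.

9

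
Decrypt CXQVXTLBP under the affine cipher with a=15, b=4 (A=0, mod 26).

MDGPDBXFZ

The inverse of 15 mod 26 is 7, since 15·7=105≡1. Apply D(y)=7·(y−4) mod 26:
C(2): 7·(2−4)=-14≡12 → M
X(23): 7·(23−4)=133≡3 → D
Q(16): 7·(16−4)=84≡6 → G
V(21): 7·(21−4)=119≡15 → P
X(23): 7·(23−4)=133≡3 → D
T(19): 7·(19−4)=105≡1 → B
L(11): 7·(11−4)=49≡23 → X
B(1): 7·(1−4)=-21≡5 → F
P(15): 7·(15−4)=77≡25 → Z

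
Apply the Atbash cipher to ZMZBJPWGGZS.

Z(25) → A(0)
M(12) → N(13)
Z(25) → A(0)
B(1) → Y(24)
J(9) → Q(16)
P(15) → K(10)
W(22) → D(3)
G(6) → T(19)
G(6) → T(19)
Z(25) → A(0)
S(18) → H(7)

ANAYQKDTTAH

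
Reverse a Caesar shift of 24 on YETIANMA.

AGVKCPOC

Y(24): 24−24=0 → A
E(4): 4−24=-20≡6 → G
T(19): 19−24=-5≡21 → V
I(8): 8−24=-16≡10 → K
A(0): 0−24=-24≡2 → C
N(13): 13−24=-11≡15 → P
M(12): 12−24=-12≡14 → O
A(0): 0−24=-24≡2 → C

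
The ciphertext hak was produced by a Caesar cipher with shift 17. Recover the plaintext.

h(7): 7−17=-10≡16 → q
a(0): 0−17=-17≡9 → j
k(10): 10−17=-7≡19 → t

qjt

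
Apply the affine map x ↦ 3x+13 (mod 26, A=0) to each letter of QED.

JZW

Q(16): 3·16+13=61≡9 → J
E(4): 3·4+13=25 → Z
D(3): 3·3+13=22 → W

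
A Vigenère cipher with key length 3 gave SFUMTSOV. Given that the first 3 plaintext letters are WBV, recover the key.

WEZ

Subtract each crib letter from the matching ciphertext letter (mod 26):
S(18)−W(22)=-4≡22 → W
F(5)−B(1)=4 → E
U(20)−V(21)=-1≡25 → Z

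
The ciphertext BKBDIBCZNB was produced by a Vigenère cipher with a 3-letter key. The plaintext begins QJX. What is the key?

LBE

Subtract each crib letter from the matching ciphertext letter (mod 26):
B(1)−Q(16)=-15≡11 → L
K(10)−J(9)=1 → B
B(1)−X(23)=-22≡4 → E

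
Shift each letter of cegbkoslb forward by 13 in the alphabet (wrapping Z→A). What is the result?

c(2): 2+13=15 → p
e(4): 4+13=17 → r
g(6): 6+13=19 → t
b(1): 1+13=14 → o
k(10): 10+13=23 → x
o(14): 14+13=27≡1 → b
s(18): 18+13=31≡5 → f
l(11): 11+13=24 → y
b(1): 1+13=14 → o

prtoxbfyo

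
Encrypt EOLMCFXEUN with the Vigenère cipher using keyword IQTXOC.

MEEJQHFUNK

Repeat the key across the message: IQTXOCIQTX
E(4)+I(8): 12 → M
O(14)+Q(16): 30≡4 → E
L(11)+T(19): 30≡4 → E
M(12)+X(23): 35≡9 → J
C(2)+O(14): 16 → Q
F(5)+C(2): 7 → H
X(23)+I(8): 31≡5 → F
E(4)+Q(16): 20 → U
U(20)+T(19): 39≡13 → N
N(13)+X(23): 36≡10 → K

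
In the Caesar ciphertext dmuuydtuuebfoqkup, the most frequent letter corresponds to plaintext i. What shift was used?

The most frequent ciphertext letter is u (appears 5 times).
u is position 20; i is position 8.
Shift = 12.

12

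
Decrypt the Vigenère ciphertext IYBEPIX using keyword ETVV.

EFGJLPC

Repeat the key across the ciphertext: ETVVETV
I(8)−E(4): 4 → E
Y(24)−T(19): 5 → F
B(1)−V(21): -20≡6 → G
E(4)−V(21): -17≡9 → J
P(15)−E(4): 11 → L
I(8)−T(19): -11≡15 → P
X(23)−V(21): 2 → C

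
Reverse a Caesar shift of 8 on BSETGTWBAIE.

TKWLYLOTSAW

B(1): 1−8=-7≡19 → T
S(18): 18−8=10 → K
E(4): 4−8=-4≡22 → W
T(19): 19−8=11 → L
G(6): 6−8=-2≡24 → Y
T(19): 19−8=11 → L
W(22): 22−8=14 → O
B(1): 1−8=-7≡19 → T
A(0): 0−8=-8≡18 → S
I(8): 8−8=0 → A
E(4): 4−8=-4≡22 → W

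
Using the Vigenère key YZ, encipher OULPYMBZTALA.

Repeat the key across the message: YZYZYZYZYZYZ
O(14)+Y(24): 38≡12 → M
U(20)+Z(25): 45≡19 → T
L(11)+Y(24): 35≡9 → J
P(15)+Z(25): 40≡14 → O
Y(24)+Y(24): 48≡22 → W
M(12)+Z(25): 37≡11 → L
B(1)+Y(24): 25 → Z
Z(25)+Z(25): 50≡24 → Y
T(19)+Y(24): 43≡17 → R
A(0)+Z(25): 25 → Z
L(11)+Y(24): 35≡9 → J
A(0)+Z(25): 25 → Z

MTJOWLZYRZJZ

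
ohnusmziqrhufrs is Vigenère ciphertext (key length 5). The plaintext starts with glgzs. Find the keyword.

iwhva

Subtract each crib letter from the matching ciphertext letter (mod 26):
o(14)−g(6)=8 → i
h(7)−l(11)=-4≡22 → w
n(13)−g(6)=7 → h
u(20)−z(25)=-5≡21 → v
s(18)−s(18)=0 → a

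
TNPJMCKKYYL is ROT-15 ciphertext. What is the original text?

T(19): 19−15=4 → E
N(13): 13−15=-2≡24 → Y
P(15): 15−15=0 → A
J(9): 9−15=-6≡20 → U
M(12): 12−15=-3≡23 → X
C(2): 2−15=-13≡13 → N
K(10): 10−15=-5≡21 → V
K(10): 10−15=-5≡21 → V
Y(24): 24−15=9 → J
Y(24): 24−15=9 → J
L(11): 11−15=-4≡22 → W

EYAUXNVVJJW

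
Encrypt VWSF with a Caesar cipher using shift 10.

FGCP

V(21): 21+10=31≡5 → F
W(22): 22+10=32≡6 → G
S(18): 18+10=28≡2 → C
F(5): 5+10=15 → P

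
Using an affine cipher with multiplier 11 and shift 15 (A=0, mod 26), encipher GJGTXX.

DKDQII

G(6): 11·6+15=81≡3 → D
J(9): 11·9+15=114≡10 → K
G(6): 11·6+15=81≡3 → D
T(19): 11·19+15=224≡16 → Q
X(23): 11·23+15=268≡8 → I
X(23): 11·23+15=268≡8 → I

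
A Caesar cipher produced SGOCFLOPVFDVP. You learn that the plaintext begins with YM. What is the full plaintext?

YMUILRUVBLJBV

From the crib: S(18)−Y(24)=-6≡20, so the shift is 20.
Subtract 20 from each ciphertext letter:
S(18): 18−20=-2≡24 → Y
G(6): 6−20=-14≡12 → M
O(14): 14−20=-6≡20 → U
C(2): 2−20=-18≡8 → I
F(5): 5−20=-15≡11 → L
L(11): 11−20=-9≡17 → R
O(14): 14−20=-6≡20 → U
P(15): 15−20=-5≡21 → V
V(21): 21−20=1 → B
F(5): 5−20=-15≡11 → L
D(3): 3−20=-17≡9 → J
V(21): 21−20=1 → B
P(15): 15−20=-5≡21 → V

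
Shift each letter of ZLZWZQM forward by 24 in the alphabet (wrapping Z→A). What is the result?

Z(25): 25+24=49≡23 → X
L(11): 11+24=35≡9 → J
Z(25): 25+24=49≡23 → X
W(22): 22+24=46≡20 → U
Z(25): 25+24=49≡23 → X
Q(16): 16+24=40≡14 → O
M(12): 12+24=36≡10 → K

XJXUXOK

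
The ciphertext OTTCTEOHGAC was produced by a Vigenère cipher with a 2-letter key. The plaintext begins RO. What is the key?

XF

Subtract each crib letter from the matching ciphertext letter (mod 26):
O(14)−R(17)=-3≡23 → X
T(19)−O(14)=5 → F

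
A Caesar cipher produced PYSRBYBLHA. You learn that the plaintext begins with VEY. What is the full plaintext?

From the crib: P(15)−V(21)=-6≡20, so the shift is 20.
Subtract 20 from each ciphertext letter:
P(15): 15−20=-5≡21 → V
Y(24): 24−20=4 → E
S(18): 18−20=-2≡24 → Y
R(17): 17−20=-3≡23 → X
B(1): 1−20=-19≡7 → H
Y(24): 24−20=4 → E
B(1): 1−20=-19≡7 → H
L(11): 11−20=-9≡17 → R
H(7): 7−20=-13≡13 → N
A(0): 0−20=-20≡6 → G

VEYXHEHRNG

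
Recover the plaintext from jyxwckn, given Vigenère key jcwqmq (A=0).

awbgque

Repeat the key across the ciphertext: jcwqmqj
j(9)−j(9): 0 → a
y(24)−c(2): 22 → w
x(23)−w(22): 1 → b
w(22)−q(16): 6 → g
c(2)−m(12): -10≡16 → q
k(10)−q(16): -6≡20 → u
n(13)−j(9): 4 → e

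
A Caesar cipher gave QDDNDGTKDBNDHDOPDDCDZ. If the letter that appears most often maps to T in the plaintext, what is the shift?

10

The most frequent ciphertext letter is D (appears 9 times).
D is position 3; T is position 19.
Shift = -16≡10.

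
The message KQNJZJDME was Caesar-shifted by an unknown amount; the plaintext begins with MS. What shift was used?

From the crib: K(10)−M(12)=-2≡24, so the shift is 24.

24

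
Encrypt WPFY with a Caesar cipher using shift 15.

LEUN

W(22): 22+15=37≡11 → L
P(15): 15+15=30≡4 → E
F(5): 5+15=20 → U
Y(24): 24+15=39≡13 → N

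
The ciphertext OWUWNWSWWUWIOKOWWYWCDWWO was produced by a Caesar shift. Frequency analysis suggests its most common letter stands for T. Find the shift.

3

The most frequent ciphertext letter is W (appears 11 times).
W is position 22; T is position 19.
Shift = 3.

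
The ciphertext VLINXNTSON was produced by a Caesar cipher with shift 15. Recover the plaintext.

V(21): 21−15=6 → G
L(11): 11−15=-4≡22 → W
I(8): 8−15=-7≡19 → T
N(13): 13−15=-2≡24 → Y
X(23): 23−15=8 → I
N(13): 13−15=-2≡24 → Y
T(19): 19−15=4 → E
S(18): 18−15=3 → D
O(14): 14−15=-1≡25 → Z
N(13): 13−15=-2≡24 → Y

GWTYIYEDZY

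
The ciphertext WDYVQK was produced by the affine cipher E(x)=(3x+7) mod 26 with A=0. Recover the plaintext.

The inverse of 3 mod 26 is 9, since 3·9=27≡1. Apply D(y)=9·(y−7) mod 26:
W(22): 9·(22−7)=135≡5 → F
D(3): 9·(3−7)=-36≡16 → Q
Y(24): 9·(24−7)=153≡23 → X
V(21): 9·(21−7)=126≡22 → W
Q(16): 9·(16−7)=81≡3 → D
K(10): 9·(10−7)=27≡1 → B

FQXWDB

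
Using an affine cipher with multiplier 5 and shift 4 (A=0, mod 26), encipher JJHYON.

J(9): 5·9+4=49≡23 → X
J(9): 5·9+4=49≡23 → X
H(7): 5·7+4=39≡13 → N
Y(24): 5·24+4=124≡20 → U
O(14): 5·14+4=74≡22 → W
N(13): 5·13+4=69≡17 → R

XXNUWR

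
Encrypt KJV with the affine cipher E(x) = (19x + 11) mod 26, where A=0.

K(10): 19·10+11=201≡19 → T
J(9): 19·9+11=182≡0 → A
V(21): 19·21+11=410≡20 → U

TAU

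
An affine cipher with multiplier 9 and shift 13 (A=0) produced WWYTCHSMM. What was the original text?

BBHSTIPXX

The inverse of 9 mod 26 is 3, since 9·3=27≡1. Apply D(y)=3·(y−13) mod 26:
W(22): 3·(22−13)=27≡1 → B
W(22): 3·(22−13)=27≡1 → B
Y(24): 3·(24−13)=33≡7 → H
T(19): 3·(19−13)=18 → S
C(2): 3·(2−13)=-33≡19 → T
H(7): 3·(7−13)=-18≡8 → I
S(18): 3·(18−13)=15 → P
M(12): 3·(12−13)=-3≡23 → X
M(12): 3·(12−13)=-3≡23 → X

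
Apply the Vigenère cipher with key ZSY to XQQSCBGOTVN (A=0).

Repeat the key across the message: ZSYZSYZSYZS
X(23)+Z(25): 48≡22 → W
Q(16)+S(18): 34≡8 → I
Q(16)+Y(24): 40≡14 → O
S(18)+Z(25): 43≡17 → R
C(2)+S(18): 20 → U
B(1)+Y(24): 25 → Z
G(6)+Z(25): 31≡5 → F
O(14)+S(18): 32≡6 → G
T(19)+Y(24): 43≡17 → R
V(21)+Z(25): 46≡20 → U
N(13)+S(18): 31≡5 → F

WIORUZFGRUF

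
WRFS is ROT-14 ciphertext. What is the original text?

W(22): 22−14=8 → I
R(17): 17−14=3 → D
F(5): 5−14=-9≡17 → R
S(18): 18−14=4 → E

IDRE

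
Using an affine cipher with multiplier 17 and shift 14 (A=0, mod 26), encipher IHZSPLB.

UDXIJTF

I(8): 17·8+14=150≡20 → U
H(7): 17·7+14=133≡3 → D
Z(25): 17·25+14=439≡23 → X
S(18): 17·18+14=320≡8 → I
P(15): 17·15+14=269≡9 → J
L(11): 17·11+14=201≡19 → T
B(1): 17·1+14=31≡5 → F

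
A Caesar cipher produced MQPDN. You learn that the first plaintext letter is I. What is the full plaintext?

IMLZJ

From the crib: M(12)−I(8)=4, so the shift is 4.
Subtract 4 from each ciphertext letter:
M(12): 12−4=8 → I
Q(16): 16−4=12 → M
P(15): 15−4=11 → L
D(3): 3−4=-1≡25 → Z
N(13): 13−4=9 → J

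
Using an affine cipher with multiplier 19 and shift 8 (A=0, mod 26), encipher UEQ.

YGA

U(20): 19·20+8=388≡24 → Y
E(4): 19·4+8=84≡6 → G
Q(16): 19·16+8=312≡0 → A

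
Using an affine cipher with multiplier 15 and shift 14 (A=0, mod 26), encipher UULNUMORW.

CCXBCMQJG

U(20): 15·20+14=314≡2 → C
U(20): 15·20+14=314≡2 → C
L(11): 15·11+14=179≡23 → X
N(13): 15·13+14=209≡1 → B
U(20): 15·20+14=314≡2 → C
M(12): 15·12+14=194≡12 → M
O(14): 15·14+14=224≡16 → Q
R(17): 15·17+14=269≡9 → J
W(22): 15·22+14=344≡6 → G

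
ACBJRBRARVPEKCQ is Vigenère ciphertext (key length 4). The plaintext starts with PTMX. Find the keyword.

Subtract each crib letter from the matching ciphertext letter (mod 26):
A(0)−P(15)=-15≡11 → L
C(2)−T(19)=-17≡9 → J
B(1)−M(12)=-11≡15 → P
J(9)−X(23)=-14≡12 → M

LJPM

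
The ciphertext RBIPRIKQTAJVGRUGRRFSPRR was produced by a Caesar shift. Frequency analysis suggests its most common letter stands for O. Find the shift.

The most frequent ciphertext letter is R (appears 7 times).
R is position 17; O is position 14.
Shift = 3.

3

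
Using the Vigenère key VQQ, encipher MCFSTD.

Repeat the key across the message: VQQVQQ
M(12)+V(21): 33≡7 → H
C(2)+Q(16): 18 → S
F(5)+Q(16): 21 → V
S(18)+V(21): 39≡13 → N
T(19)+Q(16): 35≡9 → J
D(3)+Q(16): 19 → T

HSVNJT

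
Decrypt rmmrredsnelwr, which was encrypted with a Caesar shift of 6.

r(17): 17−6=11 → l
m(12): 12−6=6 → g
m(12): 12−6=6 → g
r(17): 17−6=11 → l
r(17): 17−6=11 → l
e(4): 4−6=-2≡24 → y
d(3): 3−6=-3≡23 → x
s(18): 18−6=12 → m
n(13): 13−6=7 → h
e(4): 4−6=-2≡24 → y
l(11): 11−6=5 → f
w(22): 22−6=16 → q
r(17): 17−6=11 → l

lggllyxmhyfql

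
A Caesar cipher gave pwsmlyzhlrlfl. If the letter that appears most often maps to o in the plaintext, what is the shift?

23

The most frequent ciphertext letter is l (appears 4 times).
l is position 11; o is position 14.
Shift = -3≡23.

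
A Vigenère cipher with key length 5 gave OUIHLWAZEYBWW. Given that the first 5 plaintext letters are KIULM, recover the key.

Subtract each crib letter from the matching ciphertext letter (mod 26):
O(14)−K(10)=4 → E
U(20)−I(8)=12 → M
I(8)−U(20)=-12≡14 → O
H(7)−L(11)=-4≡22 → W
L(11)−M(12)=-1≡25 → Z

EMOWZ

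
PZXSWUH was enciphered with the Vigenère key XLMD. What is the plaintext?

SOLPZJV

Repeat the key across the ciphertext: XLMDXLM
P(15)−X(23): -8≡18 → S
Z(25)−L(11): 14 → O
X(23)−M(12): 11 → L
S(18)−D(3): 15 → P
W(22)−X(23): -1≡25 → Z
U(20)−L(11): 9 → J
H(7)−M(12): -5≡21 → V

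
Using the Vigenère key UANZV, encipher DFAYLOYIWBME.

XFNXGIYVVWGE

Repeat the key across the message: UANZVUANZVUA
D(3)+U(20): 23 → X
F(5)+A(0): 5 → F
A(0)+N(13): 13 → N
Y(24)+Z(25): 49≡23 → X
L(11)+V(21): 32≡6 → G
O(14)+U(20): 34≡8 → I
Y(24)+A(0): 24 → Y
I(8)+N(13): 21 → V
W(22)+Z(25): 47≡21 → V
B(1)+V(21): 22 → W
M(12)+U(20): 32≡6 → G
E(4)+A(0): 4 → E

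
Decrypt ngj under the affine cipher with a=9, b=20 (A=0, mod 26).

fkt

The inverse of 9 mod 26 is 3, since 9·3=27≡1. Apply D(y)=3·(y−20) mod 26:
n(13): 3·(13−20)=-21≡5 → f
g(6): 3·(6−20)=-42≡10 → k
j(9): 3·(9−20)=-33≡19 → t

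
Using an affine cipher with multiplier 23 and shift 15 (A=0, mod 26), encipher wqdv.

w(22): 23·22+15=521≡1 → b
q(16): 23·16+15=383≡19 → t
d(3): 23·3+15=84≡6 → g
v(21): 23·21+15=498≡4 → e

btge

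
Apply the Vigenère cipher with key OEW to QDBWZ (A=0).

Repeat the key across the message: OEWOE
Q(16)+O(14): 30≡4 → E
D(3)+E(4): 7 → H
B(1)+W(22): 23 → X
W(22)+O(14): 36≡10 → K
Z(25)+E(4): 29≡3 → D

EHXKD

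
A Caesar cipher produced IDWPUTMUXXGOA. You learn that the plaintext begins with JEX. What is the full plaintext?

JEXQVUNVYYHPB

From the crib: I(8)−J(9)=-1≡25, so the shift is 25.
Subtract 25 from each ciphertext letter:
I(8): 8−25=-17≡9 → J
D(3): 3−25=-22≡4 → E
W(22): 22−25=-3≡23 → X
P(15): 15−25=-10≡16 → Q
U(20): 20−25=-5≡21 → V
T(19): 19−25=-6≡20 → U
M(12): 12−25=-13≡13 → N
U(20): 20−25=-5≡21 → V
X(23): 23−25=-2≡24 → Y
X(23): 23−25=-2≡24 → Y
G(6): 6−25=-19≡7 → H
O(14): 14−25=-11≡15 → P
A(0): 0−25=-25≡1 → B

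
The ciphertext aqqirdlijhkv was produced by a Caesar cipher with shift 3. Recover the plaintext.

xnnfoaifgehs

a(0): 0−3=-3≡23 → x
q(16): 16−3=13 → n
q(16): 16−3=13 → n
i(8): 8−3=5 → f
r(17): 17−3=14 → o
d(3): 3−3=0 → a
l(11): 11−3=8 → i
i(8): 8−3=5 → f
j(9): 9−3=6 → g
h(7): 7−3=4 → e
k(10): 10−3=7 → h
v(21): 21−3=18 → s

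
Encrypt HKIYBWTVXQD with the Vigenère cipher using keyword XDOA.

Repeat the key across the message: XDOAXDOAXDO
H(7)+X(23): 30≡4 → E
K(10)+D(3): 13 → N
I(8)+O(14): 22 → W
Y(24)+A(0): 24 → Y
B(1)+X(23): 24 → Y
W(22)+D(3): 25 → Z
T(19)+O(14): 33≡7 → H
V(21)+A(0): 21 → V
X(23)+X(23): 46≡20 → U
Q(16)+D(3): 19 → T
D(3)+O(14): 17 → R

ENWYYZHVUTR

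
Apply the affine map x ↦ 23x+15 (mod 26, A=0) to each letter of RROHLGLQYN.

R(17): 23·17+15=406≡16 → Q
R(17): 23·17+15=406≡16 → Q
O(14): 23·14+15=337≡25 → Z
H(7): 23·7+15=176≡20 → U
L(11): 23·11+15=268≡8 → I
G(6): 23·6+15=153≡23 → X
L(11): 23·11+15=268≡8 → I
Q(16): 23·16+15=383≡19 → T
Y(24): 23·24+15=567≡21 → V
N(13): 23·13+15=314≡2 → C

QQZUIXITVC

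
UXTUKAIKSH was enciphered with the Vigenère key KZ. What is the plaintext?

KYJVABYLII

Repeat the key across the ciphertext: KZKZKZKZKZ
U(20)−K(10): 10 → K
X(23)−Z(25): -2≡24 → Y
T(19)−K(10): 9 → J
U(20)−Z(25): -5≡21 → V
K(10)−K(10): 0 → A
A(0)−Z(25): -25≡1 → B
I(8)−K(10): -2≡24 → Y
K(10)−Z(25): -15≡11 → L
S(18)−K(10): 8 → I
H(7)−Z(25): -18≡8 → I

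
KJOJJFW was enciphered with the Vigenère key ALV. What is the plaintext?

Repeat the key across the ciphertext: ALVALVA
K(10)−A(0): 10 → K
J(9)−L(11): -2≡24 → Y
O(14)−V(21): -7≡19 → T
J(9)−A(0): 9 → J
J(9)−L(11): -2≡24 → Y
F(5)−V(21): -16≡10 → K
W(22)−A(0): 22 → W

KYTJYKW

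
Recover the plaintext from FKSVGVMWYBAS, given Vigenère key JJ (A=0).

WBJMXMDNPSRJ

Repeat the key across the ciphertext: JJJJJJJJJJJJ
F(5)−J(9): -4≡22 → W
K(10)−J(9): 1 → B
S(18)−J(9): 9 → J
V(21)−J(9): 12 → M
G(6)−J(9): -3≡23 → X
V(21)−J(9): 12 → M
M(12)−J(9): 3 → D
W(22)−J(9): 13 → N
Y(24)−J(9): 15 → P
B(1)−J(9): -8≡18 → S
A(0)−J(9): -9≡17 → R
S(18)−J(9): 9 → J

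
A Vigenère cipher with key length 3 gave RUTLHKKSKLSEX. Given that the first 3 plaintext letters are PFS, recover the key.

CPB

Subtract each crib letter from the matching ciphertext letter (mod 26):
R(17)−P(15)=2 → C
U(20)−F(5)=15 → P
T(19)−S(18)=1 → B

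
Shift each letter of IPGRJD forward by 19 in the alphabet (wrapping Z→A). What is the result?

BIZKCW

I(8): 8+19=27≡1 → B
P(15): 15+19=34≡8 → I
G(6): 6+19=25 → Z
R(17): 17+19=36≡10 → K
J(9): 9+19=28≡2 → C
D(3): 3+19=22 → W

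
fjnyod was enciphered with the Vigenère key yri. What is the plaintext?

Repeat the key across the ciphertext: yriyri
f(5)−y(24): -19≡7 → h
j(9)−r(17): -8≡18 → s
n(13)−i(8): 5 → f
y(24)−y(24): 0 → a
o(14)−r(17): -3≡23 → x
d(3)−i(8): -5≡21 → v

hsfaxv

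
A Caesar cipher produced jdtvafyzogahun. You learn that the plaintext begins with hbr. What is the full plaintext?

hbrtydwxmeyfsl

From the crib: j(9)−h(7)=2, so the shift is 2.
Subtract 2 from each ciphertext letter:
j(9): 9−2=7 → h
d(3): 3−2=1 → b
t(19): 19−2=17 → r
v(21): 21−2=19 → t
a(0): 0−2=-2≡24 → y
f(5): 5−2=3 → d
y(24): 24−2=22 → w
z(25): 25−2=23 → x
o(14): 14−2=12 → m
g(6): 6−2=4 → e
a(0): 0−2=-2≡24 → y
h(7): 7−2=5 → f
u(20): 20−2=18 → s
n(13): 13−2=11 → l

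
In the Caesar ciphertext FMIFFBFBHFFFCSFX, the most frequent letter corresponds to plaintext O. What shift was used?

The most frequent ciphertext letter is F (appears 8 times).
F is position 5; O is position 14.
Shift = -9≡17.

17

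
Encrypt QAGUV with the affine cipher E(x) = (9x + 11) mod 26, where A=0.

Q(16): 9·16+11=155≡25 → Z
A(0): 9·0+11=11 → L
G(6): 9·6+11=65≡13 → N
U(20): 9·20+11=191≡9 → J
V(21): 9·21+11=200≡18 → S

ZLNJS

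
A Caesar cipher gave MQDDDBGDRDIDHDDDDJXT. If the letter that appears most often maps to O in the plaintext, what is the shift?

The most frequent ciphertext letter is D (appears 10 times).
D is position 3; O is position 14.
Shift = -11≡15.

15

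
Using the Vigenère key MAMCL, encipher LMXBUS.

XMJDFE

Repeat the key across the message: MAMCLM
L(11)+M(12): 23 → X
M(12)+A(0): 12 → M
X(23)+M(12): 35≡9 → J
B(1)+C(2): 3 → D
U(20)+L(11): 31≡5 → F
S(18)+M(12): 30≡4 → E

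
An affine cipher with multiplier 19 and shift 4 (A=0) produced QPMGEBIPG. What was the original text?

CRKWATSRW

The inverse of 19 mod 26 is 11, since 19·11=209≡1. Apply D(y)=11·(y−4) mod 26:
Q(16): 11·(16−4)=132≡2 → C
P(15): 11·(15−4)=121≡17 → R
M(12): 11·(12−4)=88≡10 → K
G(6): 11·(6−4)=22 → W
E(4): 11·(4−4)=0 → A
B(1): 11·(1−4)=-33≡19 → T
I(8): 11·(8−4)=44≡18 → S
P(15): 11·(15−4)=121≡17 → R
G(6): 11·(6−4)=22 → W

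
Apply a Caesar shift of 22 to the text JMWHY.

FISDU

J(9): 9+22=31≡5 → F
M(12): 12+22=34≡8 → I
W(22): 22+22=44≡18 → S
H(7): 7+22=29≡3 → D
Y(24): 24+22=46≡20 → U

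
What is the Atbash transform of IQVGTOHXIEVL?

I(8) → R(17)
Q(16) → J(9)
V(21) → E(4)
G(6) → T(19)
T(19) → G(6)
O(14) → L(11)
H(7) → S(18)
X(23) → C(2)
I(8) → R(17)
E(4) → V(21)
V(21) → E(4)
L(11) → O(14)

RJETGLSCRVEO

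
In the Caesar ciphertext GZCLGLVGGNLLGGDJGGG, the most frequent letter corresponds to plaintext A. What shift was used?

6

The most frequent ciphertext letter is G (appears 9 times).
G is position 6; A is position 0.
Shift = 6.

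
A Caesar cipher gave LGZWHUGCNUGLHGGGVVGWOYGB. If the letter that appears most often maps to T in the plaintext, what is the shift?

The most frequent ciphertext letter is G (appears 8 times).
G is position 6; T is position 19.
Shift = -13≡13.

13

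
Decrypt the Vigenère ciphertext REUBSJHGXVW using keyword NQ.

Repeat the key across the ciphertext: NQNQNQNQNQN
R(17)−N(13): 4 → E
E(4)−Q(16): -12≡14 → O
U(20)−N(13): 7 → H
B(1)−Q(16): -15≡11 → L
S(18)−N(13): 5 → F
J(9)−Q(16): -7≡19 → T
H(7)−N(13): -6≡20 → U
G(6)−Q(16): -10≡16 → Q
X(23)−N(13): 10 → K
V(21)−Q(16): 5 → F
W(22)−N(13): 9 → J

EOHLFTUQKFJ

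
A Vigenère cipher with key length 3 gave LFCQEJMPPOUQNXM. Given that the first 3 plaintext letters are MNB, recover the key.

ZSB

Subtract each crib letter from the matching ciphertext letter (mod 26):
L(11)−M(12)=-1≡25 → Z
F(5)−N(13)=-8≡18 → S
C(2)−B(1)=1 → B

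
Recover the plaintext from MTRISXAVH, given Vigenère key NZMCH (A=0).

ZUFGLKBJF

Repeat the key across the ciphertext: NZMCHNZMC
M(12)−N(13): -1≡25 → Z
T(19)−Z(25): -6≡20 → U
R(17)−M(12): 5 → F
I(8)−C(2): 6 → G
S(18)−H(7): 11 → L
X(23)−N(13): 10 → K
A(0)−Z(25): -25≡1 → B
V(21)−M(12): 9 → J
H(7)−C(2): 5 → F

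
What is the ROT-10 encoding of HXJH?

H(7): 7+10=17 → R
X(23): 23+10=33≡7 → H
J(9): 9+10=19 → T
H(7): 7+10=17 → R

RHTR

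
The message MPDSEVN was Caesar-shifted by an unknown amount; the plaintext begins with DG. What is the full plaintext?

DGUJVME

From the crib: M(12)−D(3)=9, so the shift is 9.
Subtract 9 from each ciphertext letter:
M(12): 12−9=3 → D
P(15): 15−9=6 → G
D(3): 3−9=-6≡20 → U
S(18): 18−9=9 → J
E(4): 4−9=-5≡21 → V
V(21): 21−9=12 → M
N(13): 13−9=4 → E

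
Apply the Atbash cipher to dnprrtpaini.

d(3) → w(22)
n(13) → m(12)
p(15) → k(10)
r(17) → i(8)
r(17) → i(8)
t(19) → g(6)
p(15) → k(10)
a(0) → z(25)
i(8) → r(17)
n(13) → m(12)
i(8) → r(17)

wmkiigkzrmr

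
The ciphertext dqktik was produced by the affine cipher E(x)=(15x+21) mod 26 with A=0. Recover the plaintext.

erbmnb

The inverse of 15 mod 26 is 7, since 15·7=105≡1. Apply D(y)=7·(y−21) mod 26:
d(3): 7·(3−21)=-126≡4 → e
q(16): 7·(16−21)=-35≡17 → r
k(10): 7·(10−21)=-77≡1 → b
t(19): 7·(19−21)=-14≡12 → m
i(8): 7·(8−21)=-91≡13 → n
k(10): 7·(10−21)=-77≡1 → b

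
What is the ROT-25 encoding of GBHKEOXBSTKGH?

G(6): 6+25=31≡5 → F
B(1): 1+25=26≡0 → A
H(7): 7+25=32≡6 → G
K(10): 10+25=35≡9 → J
E(4): 4+25=29≡3 → D
O(14): 14+25=39≡13 → N
X(23): 23+25=48≡22 → W
B(1): 1+25=26≡0 → A
S(18): 18+25=43≡17 → R
T(19): 19+25=44≡18 → S
K(10): 10+25=35≡9 → J
G(6): 6+25=31≡5 → F
H(7): 7+25=32≡6 → G

FAGJDNWARSJFG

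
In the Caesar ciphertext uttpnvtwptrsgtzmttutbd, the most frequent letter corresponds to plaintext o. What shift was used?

5

The most frequent ciphertext letter is t (appears 8 times).
t is position 19; o is position 14.
Shift = 5.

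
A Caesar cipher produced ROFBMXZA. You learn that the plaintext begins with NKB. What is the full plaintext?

From the crib: R(17)−N(13)=4, so the shift is 4.
Subtract 4 from each ciphertext letter:
R(17): 17−4=13 → N
O(14): 14−4=10 → K
F(5): 5−4=1 → B
B(1): 1−4=-3≡23 → X
M(12): 12−4=8 → I
X(23): 23−4=19 → T
Z(25): 25−4=21 → V
A(0): 0−4=-4≡22 → W

NKBXITVW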